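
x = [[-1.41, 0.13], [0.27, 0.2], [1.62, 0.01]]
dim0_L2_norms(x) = [2.16, 0.24]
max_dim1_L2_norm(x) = 1.62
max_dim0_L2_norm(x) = 2.16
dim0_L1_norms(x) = [3.3, 0.34]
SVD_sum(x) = [[-1.41,0.03], [0.26,-0.01], [1.62,-0.04]] + [[0.00, 0.10], [0.01, 0.21], [0.0, 0.05]]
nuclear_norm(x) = 2.40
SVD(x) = [[-0.65,-0.41], [0.12,-0.89], [0.75,-0.21]] @ diag([2.165216403386027, 0.2328903744427303]) @ [[1.00, -0.02], [-0.02, -1.0]]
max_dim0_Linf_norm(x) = 1.62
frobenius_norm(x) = 2.18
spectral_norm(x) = 2.17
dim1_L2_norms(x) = [1.42, 0.34, 1.62]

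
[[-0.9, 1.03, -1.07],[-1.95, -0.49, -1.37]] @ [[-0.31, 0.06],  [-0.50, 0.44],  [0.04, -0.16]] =[[-0.28,0.57],[0.79,-0.11]]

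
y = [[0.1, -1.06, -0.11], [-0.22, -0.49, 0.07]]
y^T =[[0.1,-0.22], [-1.06,-0.49], [-0.11,0.07]]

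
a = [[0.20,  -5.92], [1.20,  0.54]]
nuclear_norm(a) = 7.16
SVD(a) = [[-1.0, 0.09], [0.09, 1.0]] @ diag([5.945290841965902, 1.213060923629304]) @ [[-0.02, 1.00], [1.00, 0.02]]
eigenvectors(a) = [[(0.91+0j),(0.91-0j)], [-0.03-0.41j,(-0.03+0.41j)]]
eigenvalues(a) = [(0.37+2.66j), (0.37-2.66j)]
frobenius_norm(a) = 6.07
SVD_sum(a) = [[0.09, -5.92], [-0.01, 0.52]] + [[0.11, 0.0],[1.21, 0.02]]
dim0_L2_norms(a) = [1.22, 5.94]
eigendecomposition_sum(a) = [[(0.1+1.34j), -2.96+0.41j], [0.60-0.08j, 0.27+1.32j]] + [[(0.1-1.34j), (-2.96-0.41j)], [0.60+0.08j, 0.27-1.32j]]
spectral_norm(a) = 5.95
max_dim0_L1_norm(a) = 6.46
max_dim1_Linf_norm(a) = 5.92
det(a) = 7.21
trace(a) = 0.74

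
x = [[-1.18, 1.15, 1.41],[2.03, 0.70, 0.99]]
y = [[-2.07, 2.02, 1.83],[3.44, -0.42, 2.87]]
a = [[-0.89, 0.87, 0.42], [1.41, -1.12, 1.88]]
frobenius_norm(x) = 3.21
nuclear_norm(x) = 4.53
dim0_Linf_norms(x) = [2.03, 1.15, 1.41]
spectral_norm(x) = 2.37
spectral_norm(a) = 2.68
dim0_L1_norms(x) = [3.21, 1.85, 2.4]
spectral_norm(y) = 4.59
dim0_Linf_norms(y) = [3.44, 2.02, 2.87]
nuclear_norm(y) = 7.89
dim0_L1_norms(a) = [2.3, 1.99, 2.3]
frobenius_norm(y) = 5.65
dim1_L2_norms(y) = [3.42, 4.5]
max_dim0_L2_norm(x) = 2.35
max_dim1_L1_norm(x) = 3.74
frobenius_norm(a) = 2.92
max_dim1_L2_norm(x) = 2.36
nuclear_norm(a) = 3.83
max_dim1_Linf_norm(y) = 3.44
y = a + x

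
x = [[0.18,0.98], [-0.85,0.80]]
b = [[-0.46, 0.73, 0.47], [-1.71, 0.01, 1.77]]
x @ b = [[-1.76, 0.14, 1.82], [-0.98, -0.61, 1.02]]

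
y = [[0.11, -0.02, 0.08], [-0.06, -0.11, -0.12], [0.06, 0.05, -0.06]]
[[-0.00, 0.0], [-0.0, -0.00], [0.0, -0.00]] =y@[[-0.00,0.0], [0.01,-0.01], [0.00,0.01]]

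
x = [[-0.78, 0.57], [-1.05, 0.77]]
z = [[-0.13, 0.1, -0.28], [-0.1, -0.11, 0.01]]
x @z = [[0.04, -0.14, 0.22], [0.06, -0.19, 0.3]]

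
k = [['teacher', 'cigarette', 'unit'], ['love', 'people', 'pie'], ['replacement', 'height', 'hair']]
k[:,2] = ['unit', 'pie', 'hair']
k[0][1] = 'cigarette'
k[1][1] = 'people'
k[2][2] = 'hair'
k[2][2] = 'hair'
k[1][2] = 'pie'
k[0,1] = 'cigarette'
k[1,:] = ['love', 'people', 'pie']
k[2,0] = 'replacement'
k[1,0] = 'love'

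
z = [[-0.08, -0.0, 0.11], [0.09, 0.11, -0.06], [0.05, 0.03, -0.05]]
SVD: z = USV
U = [[-0.59, -0.75, 0.29], [0.71, -0.66, -0.25], [0.38, 0.05, 0.92]]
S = [0.2, 0.08, 0.0]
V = [[0.64,  0.44,  -0.63], [0.04,  -0.84,  -0.55], [0.76,  -0.32,  0.56]]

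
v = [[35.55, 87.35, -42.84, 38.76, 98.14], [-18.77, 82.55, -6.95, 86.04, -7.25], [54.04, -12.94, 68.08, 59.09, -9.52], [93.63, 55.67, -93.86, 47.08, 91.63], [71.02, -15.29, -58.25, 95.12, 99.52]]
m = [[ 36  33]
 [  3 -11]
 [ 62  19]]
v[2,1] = -12.94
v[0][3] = 38.76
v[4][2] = -58.25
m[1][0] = 3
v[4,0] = 71.02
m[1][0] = 3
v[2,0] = 54.04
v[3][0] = 93.63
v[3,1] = 55.67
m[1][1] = -11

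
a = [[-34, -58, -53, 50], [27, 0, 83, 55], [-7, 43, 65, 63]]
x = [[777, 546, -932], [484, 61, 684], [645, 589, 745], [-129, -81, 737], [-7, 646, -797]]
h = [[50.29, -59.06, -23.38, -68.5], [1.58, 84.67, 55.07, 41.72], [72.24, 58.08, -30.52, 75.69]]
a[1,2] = 83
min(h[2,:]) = -30.52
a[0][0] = -34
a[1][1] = 0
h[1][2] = 55.07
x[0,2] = -932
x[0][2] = -932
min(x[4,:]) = -797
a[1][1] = 0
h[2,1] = 58.08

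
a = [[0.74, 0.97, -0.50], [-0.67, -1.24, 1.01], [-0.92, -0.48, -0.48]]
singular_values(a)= [2.24, 1.02, 0.0]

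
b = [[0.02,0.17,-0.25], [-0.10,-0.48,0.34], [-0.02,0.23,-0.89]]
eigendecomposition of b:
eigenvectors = [[0.96,0.18,0.28], [-0.27,-0.91,-0.47], [-0.09,-0.37,0.84]]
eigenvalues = [-0.0, -0.32, -1.03]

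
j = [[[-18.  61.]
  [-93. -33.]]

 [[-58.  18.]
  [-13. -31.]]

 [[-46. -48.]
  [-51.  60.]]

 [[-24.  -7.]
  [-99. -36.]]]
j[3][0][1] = -7.0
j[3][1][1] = -36.0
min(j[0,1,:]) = -93.0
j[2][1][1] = 60.0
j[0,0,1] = 61.0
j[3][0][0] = -24.0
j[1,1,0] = -13.0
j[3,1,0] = -99.0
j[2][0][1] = -48.0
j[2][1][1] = 60.0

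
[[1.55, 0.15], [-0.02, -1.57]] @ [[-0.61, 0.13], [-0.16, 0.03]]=[[-0.97, 0.21], [0.26, -0.05]]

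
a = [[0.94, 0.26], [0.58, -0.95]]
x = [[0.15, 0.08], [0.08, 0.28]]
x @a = [[0.19, -0.04],[0.24, -0.25]]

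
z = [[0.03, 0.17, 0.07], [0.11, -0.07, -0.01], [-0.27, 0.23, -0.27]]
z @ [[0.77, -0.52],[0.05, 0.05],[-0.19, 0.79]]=[[0.02, 0.05],[0.08, -0.07],[-0.15, -0.06]]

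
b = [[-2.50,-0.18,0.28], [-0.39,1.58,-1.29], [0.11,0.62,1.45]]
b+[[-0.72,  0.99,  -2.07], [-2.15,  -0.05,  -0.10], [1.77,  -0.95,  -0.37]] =[[-3.22, 0.81, -1.79], [-2.54, 1.53, -1.39], [1.88, -0.33, 1.08]]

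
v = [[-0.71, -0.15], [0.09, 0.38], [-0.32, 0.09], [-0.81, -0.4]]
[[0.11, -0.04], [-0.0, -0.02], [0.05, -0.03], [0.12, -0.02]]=v @[[-0.16,0.07], [0.03,-0.08]]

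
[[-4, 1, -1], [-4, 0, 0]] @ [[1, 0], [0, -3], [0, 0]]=[[-4, -3], [-4, 0]]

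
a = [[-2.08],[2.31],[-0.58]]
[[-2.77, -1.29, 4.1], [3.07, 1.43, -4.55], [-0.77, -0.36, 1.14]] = a @ [[1.33, 0.62, -1.97]]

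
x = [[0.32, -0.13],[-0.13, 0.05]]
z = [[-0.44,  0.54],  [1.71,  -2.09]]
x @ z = [[-0.36, 0.44], [0.14, -0.17]]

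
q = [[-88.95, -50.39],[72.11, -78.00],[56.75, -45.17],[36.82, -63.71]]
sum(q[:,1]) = -237.27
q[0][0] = -88.95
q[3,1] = -63.71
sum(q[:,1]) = -237.27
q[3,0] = 36.82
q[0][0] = -88.95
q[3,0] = 36.82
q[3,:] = [36.82, -63.71]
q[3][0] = 36.82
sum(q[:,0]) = 76.72999999999999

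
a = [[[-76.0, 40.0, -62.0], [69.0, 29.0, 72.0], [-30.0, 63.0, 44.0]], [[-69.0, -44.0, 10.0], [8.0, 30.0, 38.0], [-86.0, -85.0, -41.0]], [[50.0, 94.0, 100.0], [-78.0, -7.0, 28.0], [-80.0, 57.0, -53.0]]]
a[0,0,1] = 40.0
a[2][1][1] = -7.0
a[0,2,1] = 63.0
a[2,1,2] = 28.0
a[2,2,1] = 57.0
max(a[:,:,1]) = 94.0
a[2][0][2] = 100.0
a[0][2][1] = 63.0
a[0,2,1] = 63.0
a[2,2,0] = -80.0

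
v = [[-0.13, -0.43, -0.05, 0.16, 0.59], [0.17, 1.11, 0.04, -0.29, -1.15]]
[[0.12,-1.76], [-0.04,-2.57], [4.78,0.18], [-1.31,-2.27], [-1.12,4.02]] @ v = [[-0.31,-2.01,-0.08,0.53,2.09], [-0.43,-2.84,-0.10,0.74,2.93], [-0.59,-1.86,-0.23,0.71,2.61], [-0.22,-1.96,-0.03,0.45,1.84], [0.83,4.94,0.22,-1.34,-5.28]]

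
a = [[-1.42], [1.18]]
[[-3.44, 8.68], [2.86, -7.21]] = a @ [[2.42, -6.11]]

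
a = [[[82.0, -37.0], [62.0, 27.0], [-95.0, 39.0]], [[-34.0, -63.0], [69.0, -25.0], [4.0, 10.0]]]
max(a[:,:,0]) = 82.0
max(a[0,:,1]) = 39.0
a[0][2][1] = 39.0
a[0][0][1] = -37.0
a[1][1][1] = -25.0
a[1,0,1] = -63.0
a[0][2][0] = -95.0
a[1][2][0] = 4.0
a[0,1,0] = 62.0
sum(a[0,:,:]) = 78.0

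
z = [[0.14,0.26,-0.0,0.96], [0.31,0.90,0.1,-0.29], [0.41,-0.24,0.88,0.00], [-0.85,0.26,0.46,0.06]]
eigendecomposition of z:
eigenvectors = [[(-0.04-0.65j), (-0.04+0.65j), -0.21-0.17j, (-0.21+0.17j)], [0.01+0.22j, (0.01-0.22j), -0.67+0.00j, -0.67-0.00j], [(-0.17+0.17j), -0.17-0.17j, 0.06-0.67j, 0.06+0.67j], [(0.68+0j), (0.68-0j), 0.01-0.17j, (0.01+0.17j)]]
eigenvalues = [(-0+1j), (-0-1j), (0.99+0.1j), (0.99-0.1j)]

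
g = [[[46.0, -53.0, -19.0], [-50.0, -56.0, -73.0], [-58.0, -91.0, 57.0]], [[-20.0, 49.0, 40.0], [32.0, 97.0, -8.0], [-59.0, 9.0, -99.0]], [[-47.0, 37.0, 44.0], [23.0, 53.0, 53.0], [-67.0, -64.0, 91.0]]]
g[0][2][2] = 57.0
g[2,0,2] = 44.0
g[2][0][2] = 44.0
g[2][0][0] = -47.0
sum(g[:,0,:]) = 77.0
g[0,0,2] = -19.0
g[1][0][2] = 40.0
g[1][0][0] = -20.0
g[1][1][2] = -8.0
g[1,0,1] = 49.0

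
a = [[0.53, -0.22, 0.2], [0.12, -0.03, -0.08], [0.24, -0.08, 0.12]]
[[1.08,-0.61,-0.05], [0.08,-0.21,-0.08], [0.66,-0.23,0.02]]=a @ [[3.51, -0.95, 0.07], [5.57, 1.21, 1.07], [2.21, 0.8, 0.72]]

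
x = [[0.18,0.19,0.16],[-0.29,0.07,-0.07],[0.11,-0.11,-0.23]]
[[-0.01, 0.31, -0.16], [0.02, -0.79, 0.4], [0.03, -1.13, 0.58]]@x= [[-0.11, 0.04, 0.01], [0.28, -0.10, -0.03], [0.4, -0.14, -0.05]]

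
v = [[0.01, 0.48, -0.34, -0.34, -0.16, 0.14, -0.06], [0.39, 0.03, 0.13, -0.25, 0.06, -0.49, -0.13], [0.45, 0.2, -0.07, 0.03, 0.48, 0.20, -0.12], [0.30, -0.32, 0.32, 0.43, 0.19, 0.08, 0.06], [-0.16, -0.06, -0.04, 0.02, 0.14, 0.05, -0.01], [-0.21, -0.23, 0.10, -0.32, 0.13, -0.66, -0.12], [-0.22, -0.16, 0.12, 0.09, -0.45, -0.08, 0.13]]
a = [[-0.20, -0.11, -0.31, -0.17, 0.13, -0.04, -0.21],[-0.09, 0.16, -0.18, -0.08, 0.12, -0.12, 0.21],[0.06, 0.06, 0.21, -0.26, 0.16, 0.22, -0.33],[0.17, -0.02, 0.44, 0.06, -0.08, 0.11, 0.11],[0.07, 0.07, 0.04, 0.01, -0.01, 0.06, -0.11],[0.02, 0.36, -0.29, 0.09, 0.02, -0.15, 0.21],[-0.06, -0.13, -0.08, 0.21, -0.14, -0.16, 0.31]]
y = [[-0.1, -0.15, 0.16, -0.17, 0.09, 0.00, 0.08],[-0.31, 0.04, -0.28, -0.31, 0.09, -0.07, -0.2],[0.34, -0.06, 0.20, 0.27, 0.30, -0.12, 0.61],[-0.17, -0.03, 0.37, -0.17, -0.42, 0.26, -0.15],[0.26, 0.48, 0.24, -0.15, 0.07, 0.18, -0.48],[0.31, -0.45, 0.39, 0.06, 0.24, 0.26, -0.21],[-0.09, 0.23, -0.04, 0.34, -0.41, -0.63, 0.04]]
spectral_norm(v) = 1.03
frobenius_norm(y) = 1.90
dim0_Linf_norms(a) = [0.2, 0.36, 0.44, 0.26, 0.16, 0.22, 0.33]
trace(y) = 0.34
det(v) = 0.00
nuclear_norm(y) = 4.29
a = v @ y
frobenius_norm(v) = 1.76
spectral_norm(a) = 0.85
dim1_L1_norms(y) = [0.75, 1.3, 1.9, 1.57, 1.86, 1.92, 1.78]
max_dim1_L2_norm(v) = 0.82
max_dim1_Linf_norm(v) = 0.66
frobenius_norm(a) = 1.21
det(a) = -0.00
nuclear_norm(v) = 3.42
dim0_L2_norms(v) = [0.75, 0.68, 0.52, 0.69, 0.73, 0.87, 0.26]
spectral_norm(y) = 1.10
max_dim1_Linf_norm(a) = 0.44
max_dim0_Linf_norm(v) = 0.66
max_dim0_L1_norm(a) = 1.55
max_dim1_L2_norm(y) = 0.86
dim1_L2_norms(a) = [0.49, 0.38, 0.55, 0.51, 0.17, 0.54, 0.46]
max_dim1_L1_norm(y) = 1.92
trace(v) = 0.01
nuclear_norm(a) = 2.25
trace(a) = 0.38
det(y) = -0.00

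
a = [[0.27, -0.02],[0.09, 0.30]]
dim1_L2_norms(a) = [0.27, 0.31]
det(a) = 0.08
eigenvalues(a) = [(0.29+0.04j), (0.29-0.04j)]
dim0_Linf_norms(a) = [0.27, 0.3]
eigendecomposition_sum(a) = [[(0.14+0.07j), (-0.01+0.07j)], [(0.05-0.32j), (0.15-0.03j)]] + [[0.14-0.07j, -0.01-0.07j], [0.05+0.32j, 0.15+0.03j]]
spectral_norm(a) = 0.33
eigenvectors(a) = [[0.15-0.40j, (0.15+0.4j)], [(-0.9+0j), (-0.9-0j)]]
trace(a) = 0.57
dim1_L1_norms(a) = [0.29, 0.39]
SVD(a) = [[0.47, 0.88],[0.88, -0.47]] @ diag([0.3283373710033194, 0.25217963994468034]) @ [[0.63, 0.78], [0.78, -0.63]]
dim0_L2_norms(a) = [0.28, 0.3]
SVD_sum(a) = [[0.1, 0.12], [0.18, 0.23]] + [[0.17, -0.14], [-0.09, 0.07]]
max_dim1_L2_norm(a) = 0.31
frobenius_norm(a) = 0.41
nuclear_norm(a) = 0.58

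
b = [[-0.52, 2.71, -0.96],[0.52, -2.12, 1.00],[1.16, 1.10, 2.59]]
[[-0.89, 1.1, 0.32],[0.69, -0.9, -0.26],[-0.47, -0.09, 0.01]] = b@[[0.38,  -0.02,  0.24],[-0.33,  0.34,  0.11],[-0.21,  -0.17,  -0.15]]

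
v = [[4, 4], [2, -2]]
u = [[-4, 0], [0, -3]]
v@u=[[-16, -12], [-8, 6]]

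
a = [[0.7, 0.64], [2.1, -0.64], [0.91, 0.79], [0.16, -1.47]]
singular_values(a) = [2.41, 1.88]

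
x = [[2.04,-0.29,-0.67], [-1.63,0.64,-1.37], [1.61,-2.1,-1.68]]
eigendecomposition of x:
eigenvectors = [[(-0.09-0.21j),-0.09+0.21j,0.16+0.00j], [0.81+0.00j,0.81-0.00j,(0.46+0j)], [-0.54-0.03j,-0.54+0.03j,0.87+0.00j]]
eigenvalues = [(1.75+0.48j), (1.75-0.48j), (-2.5+0j)]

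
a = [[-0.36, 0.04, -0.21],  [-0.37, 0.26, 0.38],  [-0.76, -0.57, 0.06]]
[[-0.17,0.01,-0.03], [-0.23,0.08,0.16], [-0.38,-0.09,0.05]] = a@[[0.52, -0.03, -0.08], [-0.03, 0.2, 0.05], [-0.08, 0.05, 0.3]]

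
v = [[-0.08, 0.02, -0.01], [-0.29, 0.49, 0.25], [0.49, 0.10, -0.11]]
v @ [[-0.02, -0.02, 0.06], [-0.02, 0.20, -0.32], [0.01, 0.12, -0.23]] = [[0.00, 0.00, -0.01],[-0.0, 0.13, -0.23],[-0.01, -0.00, 0.02]]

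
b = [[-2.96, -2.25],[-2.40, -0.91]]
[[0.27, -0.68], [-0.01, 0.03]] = b @ [[0.1, -0.25],[-0.25, 0.63]]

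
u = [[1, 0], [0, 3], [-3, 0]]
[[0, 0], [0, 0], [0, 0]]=u@[[0, 0], [0, 0]]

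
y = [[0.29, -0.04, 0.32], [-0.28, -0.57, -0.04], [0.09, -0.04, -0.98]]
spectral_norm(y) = 1.03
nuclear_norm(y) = 1.97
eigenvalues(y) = [0.33, -0.59, -1.0]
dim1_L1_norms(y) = [0.65, 0.89, 1.11]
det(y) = 0.19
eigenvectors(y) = [[-0.95, 0.08, -0.24], [0.30, 0.99, -0.07], [-0.07, -0.08, 0.97]]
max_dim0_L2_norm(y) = 1.03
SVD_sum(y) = [[0.01,0.02,0.32], [-0.0,-0.01,-0.09], [-0.03,-0.07,-0.97]] + [[0.05, 0.08, -0.01],[-0.32, -0.54, 0.05],[0.04, 0.07, -0.01]] + [[0.23, -0.14, 0.0], [0.04, -0.03, 0.0], [0.07, -0.04, 0.00]]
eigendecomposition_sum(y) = [[0.32, -0.02, 0.08], [-0.1, 0.01, -0.02], [0.02, -0.0, 0.01]] + [[-0.01, -0.04, -0.01],[-0.18, -0.58, -0.08],[0.01, 0.05, 0.01]] + [[-0.01, 0.02, 0.25], [-0.00, 0.01, 0.07], [0.05, -0.09, -0.99]]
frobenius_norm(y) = 1.25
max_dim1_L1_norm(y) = 1.11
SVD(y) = [[-0.31, -0.14, -0.94], [0.09, 0.98, -0.17], [0.95, -0.14, -0.30]] @ diag([1.0336398920000112, 0.6402757872011628, 0.29109361035607867]) @ [[-0.03, -0.07, -1.0], [-0.51, -0.86, 0.08], [-0.86, 0.51, -0.01]]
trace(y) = -1.26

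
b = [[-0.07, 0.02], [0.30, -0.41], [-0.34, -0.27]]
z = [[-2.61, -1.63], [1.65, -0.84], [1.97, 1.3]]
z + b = [[-2.68,-1.61], [1.95,-1.25], [1.63,1.03]]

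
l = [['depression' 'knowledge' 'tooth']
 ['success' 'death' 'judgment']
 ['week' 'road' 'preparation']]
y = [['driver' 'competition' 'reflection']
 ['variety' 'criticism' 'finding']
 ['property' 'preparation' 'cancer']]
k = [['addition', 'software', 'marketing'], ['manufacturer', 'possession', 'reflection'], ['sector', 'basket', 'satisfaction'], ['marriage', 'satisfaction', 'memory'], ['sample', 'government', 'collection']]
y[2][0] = 'property'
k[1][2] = 'reflection'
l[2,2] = 'preparation'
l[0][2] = 'tooth'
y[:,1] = ['competition', 'criticism', 'preparation']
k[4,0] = 'sample'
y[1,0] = 'variety'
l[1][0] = 'success'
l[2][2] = 'preparation'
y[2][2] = 'cancer'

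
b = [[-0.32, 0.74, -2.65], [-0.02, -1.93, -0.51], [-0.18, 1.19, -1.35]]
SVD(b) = [[-0.83, -0.29, -0.48], [0.14, -0.94, 0.32], [-0.54, 0.2, 0.82]] @ diag([3.2593389449127326, 2.074996228591506, 0.0005417621093640847]) @ [[0.11, -0.47, 0.88], [0.04, 0.88, 0.47], [-0.99, -0.02, 0.11]]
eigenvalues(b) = [0j, (-1.8+0.75j), (-1.8-0.75j)]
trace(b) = -3.60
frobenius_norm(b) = 3.86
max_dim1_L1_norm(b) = 3.71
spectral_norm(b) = 3.26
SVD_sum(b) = [[-0.30,1.27,-2.37], [0.05,-0.21,0.40], [-0.19,0.82,-1.54]] + [[-0.02, -0.53, -0.28],[-0.07, -1.72, -0.91],[0.01, 0.37, 0.19]] + [[0.0, 0.00, -0.0],  [-0.0, -0.00, 0.0],  [-0.00, -0.0, 0.00]]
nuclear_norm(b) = 5.33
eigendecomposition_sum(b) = [[0.00+0.00j, -0.00+0.00j, -0.00-0.00j],  [0.00+0.00j, -0.00+0.00j, -0.00-0.00j],  [-0.00+0.00j, 0.00-0.00j, 0j]] + [[(-0.16+0.01j), (0.37+2.33j), -1.32+0.48j], [(-0.01-0.07j), (-0.96+0.25j), (-0.25-0.54j)], [(-0.09+0.03j), 0.59+1.26j, -0.68+0.49j]] + [[(-0.16-0.01j), 0.37-2.33j, -1.32-0.48j], [-0.01+0.07j, -0.96-0.25j, (-0.25+0.54j)], [-0.09-0.03j, 0.59-1.26j, -0.68-0.49j]]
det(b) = 0.00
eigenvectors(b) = [[0.99+0.00j, (-0.81+0j), -0.81-0.00j], [(0.02+0j), (-0.03-0.34j), (-0.03+0.34j)], [-0.11+0.00j, -0.46+0.13j, (-0.46-0.13j)]]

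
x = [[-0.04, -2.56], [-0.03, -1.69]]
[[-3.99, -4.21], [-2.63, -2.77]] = x@ [[-0.06, -2.34], [1.56, 1.68]]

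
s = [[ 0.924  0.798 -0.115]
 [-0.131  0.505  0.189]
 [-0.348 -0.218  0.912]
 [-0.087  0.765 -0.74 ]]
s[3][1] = 0.765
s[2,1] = -0.218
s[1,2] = 0.189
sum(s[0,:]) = 1.607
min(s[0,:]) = -0.115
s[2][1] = -0.218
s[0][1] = 0.798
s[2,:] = [-0.348, -0.218, 0.912]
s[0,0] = 0.924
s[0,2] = -0.115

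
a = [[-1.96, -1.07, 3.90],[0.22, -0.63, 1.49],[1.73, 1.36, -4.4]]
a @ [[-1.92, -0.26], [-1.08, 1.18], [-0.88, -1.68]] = [[1.49, -7.30], [-1.05, -3.30], [-0.92, 8.55]]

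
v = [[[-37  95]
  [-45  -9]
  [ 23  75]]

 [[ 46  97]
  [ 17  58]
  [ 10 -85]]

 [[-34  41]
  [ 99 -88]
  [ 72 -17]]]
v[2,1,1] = -88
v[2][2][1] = -17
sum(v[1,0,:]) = 143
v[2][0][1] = 41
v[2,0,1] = 41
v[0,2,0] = 23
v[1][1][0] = 17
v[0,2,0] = 23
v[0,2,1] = 75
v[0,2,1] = 75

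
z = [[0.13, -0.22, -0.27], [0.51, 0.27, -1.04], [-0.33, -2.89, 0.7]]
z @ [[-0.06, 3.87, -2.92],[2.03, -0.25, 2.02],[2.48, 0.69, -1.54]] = [[-1.12, 0.37, -0.41], [-2.06, 1.19, 0.66], [-4.11, -0.07, -5.95]]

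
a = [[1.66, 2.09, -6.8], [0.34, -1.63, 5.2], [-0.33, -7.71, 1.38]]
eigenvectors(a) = [[1.00+0.00j, 0.62+0.00j, (0.62-0j)],[(-0.03+0j), (-0.48-0.17j), (-0.48+0.17j)],[(-0.09+0j), (0.04-0.6j), 0.04+0.60j]]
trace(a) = 1.41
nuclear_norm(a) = 17.66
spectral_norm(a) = 10.28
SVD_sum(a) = [[0.71, 4.34, -4.98],  [-0.53, -3.22, 3.69],  [-0.66, -3.99, 4.58]] + [[0.2, -2.23, -1.92],[-0.14, 1.61, 1.38],[0.34, -3.72, -3.20]] + [[0.74, -0.01, 0.09], [1.01, -0.02, 0.13], [-0.01, 0.0, -0.00]]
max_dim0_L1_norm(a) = 13.38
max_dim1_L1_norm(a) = 10.55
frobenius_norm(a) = 12.03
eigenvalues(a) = [(2.2+0j), (-0.4+6j), (-0.4-6j)]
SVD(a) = [[-0.65, -0.48, -0.59], [0.48, 0.35, -0.81], [0.59, -0.80, 0.01]] @ diag([10.278090256964939, 6.114297610680683, 1.2687889492373672]) @ [[-0.11, -0.65, 0.75],[-0.07, 0.76, 0.65],[-0.99, 0.02, -0.13]]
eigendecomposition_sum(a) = [[2.22-0.00j, (2.78+0j), -0.78-0.00j],[(-0.07+0j), (-0.09+0j), (0.03+0j)],[-0.20+0.00j, -0.25+0.00j, (0.07+0j)]] + [[-0.28-0.05j,(-0.35-3.84j),-3.01+0.87j], [(0.21+0.11j),(-0.77+3.09j),2.59+0.13j], [(-0.07+0.27j),(-3.73+0.1j),0.65+2.96j]] + [[(-0.28+0.05j),(-0.35+3.84j),-3.01-0.87j], [(0.21-0.11j),(-0.77-3.09j),(2.59-0.13j)], [(-0.07-0.27j),-3.73-0.10j,0.65-2.96j]]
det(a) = 79.73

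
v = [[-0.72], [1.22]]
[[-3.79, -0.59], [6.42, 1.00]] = v@ [[5.26,0.82]]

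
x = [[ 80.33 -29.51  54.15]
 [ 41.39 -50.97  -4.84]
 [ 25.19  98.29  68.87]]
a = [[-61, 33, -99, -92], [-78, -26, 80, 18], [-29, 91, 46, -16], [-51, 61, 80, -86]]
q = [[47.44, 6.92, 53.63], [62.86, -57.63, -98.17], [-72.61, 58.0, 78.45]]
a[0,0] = -61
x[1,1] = -50.97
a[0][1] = 33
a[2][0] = -29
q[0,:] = [47.44, 6.92, 53.63]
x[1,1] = -50.97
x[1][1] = -50.97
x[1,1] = -50.97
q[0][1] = 6.92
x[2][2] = 68.87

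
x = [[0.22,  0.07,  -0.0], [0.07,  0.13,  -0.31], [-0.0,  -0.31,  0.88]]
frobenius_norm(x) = 1.02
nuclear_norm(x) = 1.23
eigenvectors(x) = [[0.96, -0.29, -0.03],[0.26, 0.9, -0.34],[0.13, 0.32, 0.94]]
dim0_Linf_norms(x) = [0.22, 0.31, 0.88]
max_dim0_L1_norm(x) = 1.19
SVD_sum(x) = [[0.00, 0.01, -0.03],[0.01, 0.11, -0.32],[-0.03, -0.32, 0.88]] + [[0.22, 0.06, 0.03], [0.06, 0.02, 0.01], [0.03, 0.01, 0.00]] + [[-0.00, 0.0, 0.0], [0.00, -0.00, -0.00], [0.00, -0.00, -0.0]]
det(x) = -0.00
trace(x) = 1.23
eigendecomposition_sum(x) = [[0.22,0.06,0.03], [0.06,0.02,0.01], [0.03,0.01,0.00]] + [[-0.00, 0.0, 0.00],[0.00, -0.0, -0.00],[0.00, -0.00, -0.00]] + [[0.0, 0.01, -0.03],[0.01, 0.11, -0.32],[-0.03, -0.32, 0.88]]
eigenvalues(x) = [0.24, -0.0, 0.99]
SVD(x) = [[-0.03, 0.96, -0.29],[-0.34, 0.26, 0.90],[0.94, 0.13, 0.32]] @ diag([0.9922754611472231, 0.23893085611475262, 0.001206317261976086]) @ [[-0.03, -0.34, 0.94], [0.96, 0.26, 0.13], [0.29, -0.90, -0.32]]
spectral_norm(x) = 0.99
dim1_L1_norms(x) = [0.29, 0.51, 1.19]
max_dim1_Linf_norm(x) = 0.88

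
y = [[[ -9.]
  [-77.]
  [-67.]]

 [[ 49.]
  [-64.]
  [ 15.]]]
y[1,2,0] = 15.0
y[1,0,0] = 49.0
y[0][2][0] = -67.0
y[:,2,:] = [[-67.0], [15.0]]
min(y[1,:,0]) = -64.0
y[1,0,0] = 49.0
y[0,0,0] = -9.0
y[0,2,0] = -67.0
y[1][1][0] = -64.0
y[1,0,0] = 49.0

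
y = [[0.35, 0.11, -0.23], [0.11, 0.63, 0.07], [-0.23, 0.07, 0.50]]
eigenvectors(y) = [[-0.78,0.58,-0.23], [0.26,0.64,0.72], [-0.56,-0.5,0.65]]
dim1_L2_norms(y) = [0.43, 0.64, 0.55]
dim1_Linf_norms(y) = [0.35, 0.63, 0.5]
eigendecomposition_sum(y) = [[0.09, -0.03, 0.07], [-0.03, 0.01, -0.02], [0.07, -0.02, 0.05]] + [[0.22, 0.25, -0.2], [0.25, 0.28, -0.22], [-0.20, -0.22, 0.17]] + [[0.04, -0.11, -0.10], [-0.11, 0.34, 0.31], [-0.10, 0.31, 0.28]]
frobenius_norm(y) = 0.95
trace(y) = 1.48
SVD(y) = [[-0.58, -0.23, -0.78], [-0.64, 0.72, 0.26], [0.50, 0.65, -0.56]] @ diag([0.673764663237408, 0.6582974769969439, 0.1479378597656483]) @ [[-0.58, -0.64, 0.50],[-0.23, 0.72, 0.65],[-0.78, 0.26, -0.56]]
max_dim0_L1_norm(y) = 0.81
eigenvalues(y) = [0.15, 0.67, 0.66]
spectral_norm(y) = 0.67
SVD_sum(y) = [[0.22, 0.25, -0.20], [0.25, 0.28, -0.22], [-0.20, -0.22, 0.17]] + [[0.04, -0.11, -0.10], [-0.11, 0.34, 0.31], [-0.10, 0.31, 0.28]] + [[0.09, -0.03, 0.07],[-0.03, 0.01, -0.02],[0.07, -0.02, 0.05]]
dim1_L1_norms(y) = [0.69, 0.81, 0.8]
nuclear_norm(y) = 1.48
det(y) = 0.07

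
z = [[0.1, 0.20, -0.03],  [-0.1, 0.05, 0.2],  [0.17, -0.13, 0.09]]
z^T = [[0.10, -0.1, 0.17],[0.2, 0.05, -0.13],[-0.03, 0.20, 0.09]]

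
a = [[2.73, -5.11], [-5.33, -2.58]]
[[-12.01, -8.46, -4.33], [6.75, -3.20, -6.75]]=a@ [[-1.91, -0.16, 0.68], [1.33, 1.57, 1.21]]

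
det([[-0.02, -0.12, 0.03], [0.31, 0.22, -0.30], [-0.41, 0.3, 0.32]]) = -0.001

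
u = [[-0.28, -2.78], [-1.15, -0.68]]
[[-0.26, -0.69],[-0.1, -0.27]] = u@[[0.03, 0.09], [0.09, 0.24]]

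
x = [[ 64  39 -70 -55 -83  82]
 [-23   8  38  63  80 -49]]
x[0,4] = -83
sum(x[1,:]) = 117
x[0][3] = -55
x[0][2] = -70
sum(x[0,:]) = -23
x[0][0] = 64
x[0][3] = -55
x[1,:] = [-23, 8, 38, 63, 80, -49]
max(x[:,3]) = 63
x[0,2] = -70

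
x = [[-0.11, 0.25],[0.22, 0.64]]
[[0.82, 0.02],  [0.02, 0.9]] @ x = [[-0.09, 0.22], [0.20, 0.58]]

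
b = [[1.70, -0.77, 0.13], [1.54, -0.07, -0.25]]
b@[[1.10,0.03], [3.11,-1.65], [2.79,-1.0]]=[[-0.16, 1.19], [0.78, 0.41]]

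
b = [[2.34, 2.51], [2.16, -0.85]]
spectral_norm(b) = 3.59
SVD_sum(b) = [[2.76, 1.89], [1.07, 0.74]] + [[-0.42, 0.62],[1.09, -1.59]]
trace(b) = 1.49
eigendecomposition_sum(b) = [[2.79, 1.59], [1.37, 0.78]] + [[-0.45, 0.92], [0.79, -1.63]]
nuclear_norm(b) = 5.66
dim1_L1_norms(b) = [4.85, 3.01]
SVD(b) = [[-0.93, -0.36], [-0.36, 0.93]] @ diag([3.59304186179993, 2.062486407071157]) @ [[-0.82, -0.57], [0.57, -0.82]]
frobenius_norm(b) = 4.14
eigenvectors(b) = [[0.90, -0.49], [0.44, 0.87]]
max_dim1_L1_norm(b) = 4.85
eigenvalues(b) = [3.57, -2.08]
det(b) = -7.41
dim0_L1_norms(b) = [4.5, 3.36]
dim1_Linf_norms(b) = [2.51, 2.16]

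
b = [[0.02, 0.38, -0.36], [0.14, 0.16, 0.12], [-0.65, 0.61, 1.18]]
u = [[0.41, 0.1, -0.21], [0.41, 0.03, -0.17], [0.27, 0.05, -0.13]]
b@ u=[[0.07, -0.00, -0.02], [0.16, 0.02, -0.07], [0.30, 0.01, -0.12]]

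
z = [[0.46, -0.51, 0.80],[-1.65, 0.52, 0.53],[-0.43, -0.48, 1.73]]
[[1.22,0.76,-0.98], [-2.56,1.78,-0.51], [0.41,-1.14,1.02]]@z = [[-0.27, 0.24, -0.32], [-3.90, 2.48, -1.99], [1.63, -1.29, 1.49]]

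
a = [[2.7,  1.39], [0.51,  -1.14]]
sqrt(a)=[[1.62+0.05j, 0.56-0.38j],[(0.21-0.14j), 0.07+1.10j]]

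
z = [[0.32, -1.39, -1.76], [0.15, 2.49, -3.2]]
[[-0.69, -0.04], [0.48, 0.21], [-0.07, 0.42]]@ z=[[-0.23, 0.86, 1.34],[0.19, -0.14, -1.52],[0.04, 1.14, -1.22]]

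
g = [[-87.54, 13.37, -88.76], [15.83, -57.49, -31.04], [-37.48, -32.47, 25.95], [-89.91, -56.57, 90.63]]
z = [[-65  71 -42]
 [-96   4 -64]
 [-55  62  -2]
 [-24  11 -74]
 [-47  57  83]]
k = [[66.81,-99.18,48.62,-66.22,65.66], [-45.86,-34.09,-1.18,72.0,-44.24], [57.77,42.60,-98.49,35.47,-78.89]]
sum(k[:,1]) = -90.67000000000002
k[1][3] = 72.0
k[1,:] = [-45.86, -34.09, -1.18, 72.0, -44.24]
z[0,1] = 71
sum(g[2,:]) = -43.999999999999986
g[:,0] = [-87.54, 15.83, -37.48, -89.91]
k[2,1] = 42.6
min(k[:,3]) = -66.22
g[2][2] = 25.95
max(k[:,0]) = 66.81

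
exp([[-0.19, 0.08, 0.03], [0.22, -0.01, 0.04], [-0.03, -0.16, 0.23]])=[[0.83, 0.07, 0.03], [0.20, 0.99, 0.05], [-0.05, -0.18, 1.25]]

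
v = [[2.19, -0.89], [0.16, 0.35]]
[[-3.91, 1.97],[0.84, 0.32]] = v@[[-0.68, 1.07], [2.72, 0.42]]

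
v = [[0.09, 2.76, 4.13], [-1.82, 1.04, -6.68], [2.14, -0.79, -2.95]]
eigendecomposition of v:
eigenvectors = [[(0.14-0.53j), (0.14+0.53j), -0.65+0.00j],[0.80+0.00j, (0.8-0j), 0.44+0.00j],[-0.15-0.16j, -0.15+0.16j, 0.62+0.00j]]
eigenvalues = [(1.96+2.51j), (1.96-2.51j), (-5.74+0j)]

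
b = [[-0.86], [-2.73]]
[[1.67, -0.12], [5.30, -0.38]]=b @ [[-1.94, 0.14]]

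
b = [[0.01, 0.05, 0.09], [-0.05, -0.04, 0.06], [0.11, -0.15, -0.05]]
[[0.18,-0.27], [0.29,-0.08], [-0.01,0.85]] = b @ [[-0.91, 2.49], [-1.60, -3.38], [2.98, -1.43]]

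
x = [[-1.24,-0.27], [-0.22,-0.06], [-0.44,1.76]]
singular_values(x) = [1.81, 1.29]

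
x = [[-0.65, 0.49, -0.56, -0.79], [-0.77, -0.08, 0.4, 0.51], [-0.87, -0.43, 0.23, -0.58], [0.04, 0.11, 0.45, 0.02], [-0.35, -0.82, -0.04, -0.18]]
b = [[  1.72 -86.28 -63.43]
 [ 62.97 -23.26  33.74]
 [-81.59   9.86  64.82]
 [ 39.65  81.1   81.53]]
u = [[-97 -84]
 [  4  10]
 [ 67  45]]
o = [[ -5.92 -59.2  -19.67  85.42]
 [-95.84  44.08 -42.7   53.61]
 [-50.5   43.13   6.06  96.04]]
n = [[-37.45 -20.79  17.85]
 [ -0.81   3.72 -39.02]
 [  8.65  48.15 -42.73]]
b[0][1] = -86.28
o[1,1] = 44.08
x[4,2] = -0.045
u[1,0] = 4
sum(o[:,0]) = -152.26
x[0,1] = 0.493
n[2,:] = [8.65, 48.15, -42.73]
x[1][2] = 0.398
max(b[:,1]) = 81.1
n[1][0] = -0.81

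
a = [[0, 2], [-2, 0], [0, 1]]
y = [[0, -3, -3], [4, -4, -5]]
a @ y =[[8, -8, -10], [0, 6, 6], [4, -4, -5]]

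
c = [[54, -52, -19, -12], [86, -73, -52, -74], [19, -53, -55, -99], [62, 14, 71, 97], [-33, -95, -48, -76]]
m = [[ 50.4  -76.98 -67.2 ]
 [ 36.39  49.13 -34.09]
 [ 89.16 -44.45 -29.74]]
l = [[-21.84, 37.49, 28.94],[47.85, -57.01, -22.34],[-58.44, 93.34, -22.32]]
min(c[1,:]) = -74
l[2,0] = -58.44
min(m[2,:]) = -44.45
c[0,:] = [54, -52, -19, -12]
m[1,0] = 36.39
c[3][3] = 97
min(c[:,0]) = -33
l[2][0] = -58.44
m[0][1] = -76.98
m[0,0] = 50.4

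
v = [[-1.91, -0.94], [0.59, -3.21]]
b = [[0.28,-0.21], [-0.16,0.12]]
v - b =[[-2.19, -0.73],[0.75, -3.33]]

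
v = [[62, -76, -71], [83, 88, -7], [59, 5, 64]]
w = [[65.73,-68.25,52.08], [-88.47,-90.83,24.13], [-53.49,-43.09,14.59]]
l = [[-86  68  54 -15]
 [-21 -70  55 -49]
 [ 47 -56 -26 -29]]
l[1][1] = -70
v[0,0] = 62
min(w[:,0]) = -88.47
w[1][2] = 24.13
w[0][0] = 65.73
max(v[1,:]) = 88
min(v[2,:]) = 5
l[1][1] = -70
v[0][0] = 62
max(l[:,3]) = -15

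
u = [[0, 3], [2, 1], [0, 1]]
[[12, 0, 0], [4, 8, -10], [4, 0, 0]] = u @ [[0, 4, -5], [4, 0, 0]]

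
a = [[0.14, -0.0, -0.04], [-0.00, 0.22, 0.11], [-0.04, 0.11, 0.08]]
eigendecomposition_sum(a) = [[0.00,  -0.0,  0.0], [-0.00,  0.00,  -0.0], [0.0,  -0.0,  0.01]] + [[0.13, 0.03, -0.02], [0.03, 0.01, -0.01], [-0.02, -0.01, 0.00]] + [[0.01, -0.03, -0.02], [-0.03, 0.21, 0.12], [-0.02, 0.12, 0.07]]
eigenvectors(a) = [[-0.26, -0.95, 0.14], [0.45, -0.25, -0.86], [-0.85, 0.16, -0.49]]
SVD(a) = [[-0.14, -0.95, 0.26],[0.86, -0.25, -0.45],[0.49, 0.16, 0.85]] @ diag([0.2830611810497633, 0.1468853116323124, 0.01005350731792422]) @ [[-0.14, 0.86, 0.49], [-0.95, -0.25, 0.16], [0.26, -0.45, 0.85]]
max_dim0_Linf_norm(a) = 0.22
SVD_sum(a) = [[0.01,  -0.03,  -0.02], [-0.03,  0.21,  0.12], [-0.02,  0.12,  0.07]] + [[0.13, 0.03, -0.02], [0.03, 0.01, -0.01], [-0.02, -0.01, 0.00]] + [[0.0, -0.00, 0.0],[-0.0, 0.00, -0.00],[0.00, -0.00, 0.01]]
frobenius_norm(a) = 0.32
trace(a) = 0.44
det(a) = 0.00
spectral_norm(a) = 0.28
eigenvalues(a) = [0.01, 0.15, 0.28]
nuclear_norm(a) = 0.44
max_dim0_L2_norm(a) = 0.25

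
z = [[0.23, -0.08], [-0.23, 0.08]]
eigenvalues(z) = [0.31, 0.0]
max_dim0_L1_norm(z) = 0.46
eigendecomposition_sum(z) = [[0.23, -0.08], [-0.23, 0.08]] + [[0.00, 0.00],[0.0, 0.0]]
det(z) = 0.00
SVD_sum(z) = [[0.23, -0.08],[-0.23, 0.08]] + [[-0.00,-0.0], [-0.00,-0.0]]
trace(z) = 0.31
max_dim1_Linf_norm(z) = 0.23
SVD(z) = [[-0.71, 0.71], [0.71, 0.71]] @ diag([0.3443835071544513, 7.95642913022608e-18]) @ [[-0.94, 0.33],[-0.33, -0.94]]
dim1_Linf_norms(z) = [0.23, 0.23]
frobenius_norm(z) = 0.34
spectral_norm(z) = 0.34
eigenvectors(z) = [[0.71, 0.33], [-0.71, 0.94]]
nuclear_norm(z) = 0.34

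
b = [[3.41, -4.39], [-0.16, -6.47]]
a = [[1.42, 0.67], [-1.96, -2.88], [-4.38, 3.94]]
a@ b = [[4.74, -10.57], [-6.22, 27.24], [-15.57, -6.26]]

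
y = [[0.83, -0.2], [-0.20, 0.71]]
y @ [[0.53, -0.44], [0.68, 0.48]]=[[0.3,-0.46], [0.38,0.43]]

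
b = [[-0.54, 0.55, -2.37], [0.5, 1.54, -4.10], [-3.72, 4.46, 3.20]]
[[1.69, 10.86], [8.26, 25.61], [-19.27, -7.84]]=b @ [[3.75, 3.12], [-0.06, 3.98], [-1.58, -4.37]]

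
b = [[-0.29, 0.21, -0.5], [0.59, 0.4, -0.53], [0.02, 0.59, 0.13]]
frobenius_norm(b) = 1.24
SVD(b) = [[0.32, 0.84, -0.44], [0.89, -0.11, 0.44], [0.32, -0.54, -0.78]] @ diag([0.9581639634921917, 0.5658440713873635, 0.5425332302640145]) @ [[0.46, 0.64, -0.62],  [-0.57, -0.33, -0.76],  [0.69, -0.70, -0.21]]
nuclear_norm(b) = 2.07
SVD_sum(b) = [[0.14, 0.2, -0.19], [0.39, 0.55, -0.53], [0.14, 0.2, -0.19]] + [[-0.27, -0.16, -0.36],[0.04, 0.02, 0.05],[0.17, 0.1, 0.23]] + [[-0.16, 0.17, 0.05],[0.16, -0.17, -0.05],[-0.29, 0.29, 0.09]]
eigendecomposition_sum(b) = [[(-0.42-0j), (0.19-0j), -0.16+0.00j], [(0.18+0j), -0.08+0.00j, (0.07-0j)], [(-0.14-0j), (0.06-0j), -0.05+0.00j]] + [[(0.06+0.07j), (0.01+0.14j), -0.17-0.01j], [0.21+0.01j, (0.24+0.22j), -0.30+0.25j], [0.08-0.16j, 0.26-0.12j, 0.09+0.33j]] + [[0.06-0.07j,  0.01-0.14j,  -0.17+0.01j], [(0.21-0.01j),  (0.24-0.22j),  -0.30-0.25j], [(0.08+0.16j),  0.26+0.12j,  (0.09-0.33j)]]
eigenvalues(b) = [(-0.55+0j), (0.4+0.61j), (0.4-0.61j)]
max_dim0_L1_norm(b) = 1.2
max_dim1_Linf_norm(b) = 0.59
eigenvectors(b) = [[(0.88+0j), -0.23-0.22j, -0.23+0.22j],  [-0.38+0.00j, -0.71+0.00j, -0.71-0.00j],  [(0.3+0j), -0.26+0.58j, -0.26-0.58j]]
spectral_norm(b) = 0.96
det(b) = -0.29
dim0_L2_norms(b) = [0.66, 0.74, 0.74]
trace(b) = 0.24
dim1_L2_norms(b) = [0.61, 0.89, 0.6]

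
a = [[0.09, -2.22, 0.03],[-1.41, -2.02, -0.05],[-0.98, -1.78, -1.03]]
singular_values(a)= [3.78, 1.16, 0.75]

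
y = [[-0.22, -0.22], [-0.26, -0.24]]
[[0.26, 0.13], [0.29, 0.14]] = y @ [[-0.59, 0.06], [-0.58, -0.63]]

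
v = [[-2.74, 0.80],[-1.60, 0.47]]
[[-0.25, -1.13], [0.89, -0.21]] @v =[[2.49,-0.73], [-2.10,0.61]]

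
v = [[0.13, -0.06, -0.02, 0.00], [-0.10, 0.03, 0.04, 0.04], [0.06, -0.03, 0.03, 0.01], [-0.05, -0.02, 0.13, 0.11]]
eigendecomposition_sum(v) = [[(0.06-0.08j),(-0.03+0.02j),-0.01+0.08j,(-0+0.05j)], [(-0.05+0.01j),0.02+0.00j,0.03-0.03j,0.02-0.02j], [(0.03-0.07j),(-0.02+0.02j),(0.01+0.06j),(0.01+0.04j)], [-0.03-0.13j,(-0.01+0.04j),(0.08+0.08j),(0.05+0.04j)]] + [[(0.06+0.08j), -0.03-0.02j, -0.01-0.08j, -0.00-0.05j], [(-0.05-0.01j), (0.02-0j), (0.03+0.03j), (0.02+0.02j)], [(0.03+0.07j), -0.02-0.02j, (0.01-0.06j), 0.01-0.04j], [-0.03+0.13j, -0.01-0.04j, 0.08-0.08j, 0.05-0.04j]] + [[0j,-0.00+0.00j,(-0.01+0j),0j],  [0.01+0.00j,-0.01+0.00j,(-0.02+0j),0.01+0.00j],  [-0.00-0.00j,0.00-0.00j,0.01-0.00j,(-0-0j)],  [0.01+0.00j,(-0.01+0j),-0.03+0.00j,(0.01+0j)]] + [[-0j, 0.00-0.00j, -0j, -0.00-0.00j], [0.00-0.00j, -0j, -0j, -0.00-0.00j], [-0.00+0.00j, (-0+0j), (-0+0j), 0.00+0.00j], [0.00-0.00j, 0.00-0.00j, -0j, (-0-0j)]]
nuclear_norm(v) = 0.39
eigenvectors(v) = [[(0.34+0.41j), (0.34-0.41j), (-0.22+0j), (-0.38+0j)], [(-0-0.28j), -0.00+0.28j, -0.53+0.00j, -0.84+0.00j], [(0.3+0.24j), 0.30-0.24j, (0.36+0j), (0.06+0j)], [0.70+0.00j, 0.70-0.00j, (-0.74+0j), (-0.39+0j)]]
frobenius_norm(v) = 0.27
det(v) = 0.00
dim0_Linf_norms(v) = [0.13, 0.06, 0.13, 0.11]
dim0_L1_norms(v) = [0.34, 0.14, 0.22, 0.16]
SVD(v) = [[-0.52, -0.56, 0.6, -0.22],[0.52, 0.18, 0.35, -0.76],[-0.13, -0.44, -0.72, -0.53],[0.66, -0.68, 0.05, 0.32]] @ diag([0.2207611044173313, 0.15268274334496265, 0.018770876140063966, 0.00041093798900520797]) @ [[-0.73, 0.17, 0.51, 0.42], [-0.55, 0.43, -0.54, -0.47], [-0.14, -0.27, -0.66, 0.68], [-0.38, -0.84, 0.04, -0.38]]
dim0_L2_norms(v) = [0.18, 0.08, 0.14, 0.12]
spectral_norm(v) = 0.22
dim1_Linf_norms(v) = [0.13, 0.1, 0.06, 0.13]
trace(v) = 0.30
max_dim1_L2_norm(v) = 0.18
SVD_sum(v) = [[0.08, -0.02, -0.06, -0.05], [-0.08, 0.02, 0.06, 0.05], [0.02, -0.01, -0.02, -0.01], [-0.11, 0.02, 0.07, 0.06]] + [[0.05, -0.04, 0.05, 0.04], [-0.01, 0.01, -0.01, -0.01], [0.04, -0.03, 0.04, 0.03], [0.06, -0.04, 0.06, 0.05]] + [[-0.00, -0.00, -0.01, 0.01], [-0.0, -0.0, -0.0, 0.00], [0.00, 0.0, 0.01, -0.01], [-0.00, -0.00, -0.0, 0.0]] + [[0.0,0.0,-0.0,0.00], [0.0,0.0,-0.00,0.0], [0.00,0.0,-0.00,0.00], [-0.0,-0.00,0.0,-0.0]]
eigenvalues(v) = [(0.14+0.02j), (0.14-0.02j), (0.02+0j), 0j]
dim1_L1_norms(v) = [0.21, 0.21, 0.13, 0.31]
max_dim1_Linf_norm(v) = 0.13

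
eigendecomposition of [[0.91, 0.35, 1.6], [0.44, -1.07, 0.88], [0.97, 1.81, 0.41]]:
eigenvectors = [[0.75, 0.8, -0.32], [0.25, -0.2, -0.65], [0.61, -0.57, 0.68]]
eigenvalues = [2.34, -0.32, -1.77]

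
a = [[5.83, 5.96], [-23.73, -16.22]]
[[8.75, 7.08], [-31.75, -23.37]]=a @ [[1.01, 0.52],  [0.48, 0.68]]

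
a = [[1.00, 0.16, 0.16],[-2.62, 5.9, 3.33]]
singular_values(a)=[7.27, 1.01]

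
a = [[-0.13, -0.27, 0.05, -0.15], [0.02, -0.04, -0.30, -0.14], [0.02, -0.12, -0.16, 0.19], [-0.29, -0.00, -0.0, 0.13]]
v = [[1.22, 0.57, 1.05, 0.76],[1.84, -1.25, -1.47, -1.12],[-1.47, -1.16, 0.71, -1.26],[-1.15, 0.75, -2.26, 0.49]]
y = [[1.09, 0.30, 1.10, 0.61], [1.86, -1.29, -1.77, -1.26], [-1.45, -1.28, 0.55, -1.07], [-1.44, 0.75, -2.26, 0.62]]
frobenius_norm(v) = 4.97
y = v + a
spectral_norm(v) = 2.99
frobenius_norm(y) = 5.10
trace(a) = -0.20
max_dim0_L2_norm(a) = 0.34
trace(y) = 0.97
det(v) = -0.12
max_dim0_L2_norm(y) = 3.12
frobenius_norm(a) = 0.64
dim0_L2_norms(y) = [2.97, 1.99, 3.12, 1.87]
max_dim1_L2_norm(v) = 2.89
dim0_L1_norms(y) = [5.84, 3.62, 5.68, 3.56]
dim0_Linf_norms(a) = [0.29, 0.27, 0.3, 0.19]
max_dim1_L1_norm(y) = 6.18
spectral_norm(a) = 0.37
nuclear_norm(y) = 8.98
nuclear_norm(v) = 8.60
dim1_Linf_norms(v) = [1.22, 1.84, 1.47, 2.26]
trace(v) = 1.17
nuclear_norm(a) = 1.24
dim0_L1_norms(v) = [5.68, 3.73, 5.49, 3.63]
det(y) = -5.04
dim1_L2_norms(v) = [1.87, 2.89, 2.37, 2.69]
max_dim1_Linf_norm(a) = 0.3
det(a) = 0.01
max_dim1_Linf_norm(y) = 2.26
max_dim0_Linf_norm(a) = 0.3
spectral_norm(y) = 3.17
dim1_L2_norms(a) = [0.34, 0.33, 0.28, 0.32]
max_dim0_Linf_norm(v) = 2.26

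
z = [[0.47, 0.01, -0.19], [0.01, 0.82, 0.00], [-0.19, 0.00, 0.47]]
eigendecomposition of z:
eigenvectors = [[-0.71, 0.71, 0.04], [0.01, -0.04, 1.0], [-0.71, -0.71, -0.02]]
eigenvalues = [0.28, 0.66, 0.82]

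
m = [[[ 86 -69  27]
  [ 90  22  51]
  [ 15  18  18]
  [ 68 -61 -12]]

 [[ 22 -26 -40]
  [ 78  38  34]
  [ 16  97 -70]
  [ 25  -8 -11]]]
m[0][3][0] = 68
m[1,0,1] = -26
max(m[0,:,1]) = 22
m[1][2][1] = 97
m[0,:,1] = [-69, 22, 18, -61]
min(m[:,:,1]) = -69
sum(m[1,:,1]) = 101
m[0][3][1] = -61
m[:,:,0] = [[86, 90, 15, 68], [22, 78, 16, 25]]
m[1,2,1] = 97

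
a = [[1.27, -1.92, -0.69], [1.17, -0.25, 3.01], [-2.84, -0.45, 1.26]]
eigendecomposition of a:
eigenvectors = [[0.59+0.00j, 0.18+0.41j, (0.18-0.41j)], [(-0.39+0j), 0.75+0.00j, 0.75-0.00j], [(-0.71+0j), (-0.15+0.45j), (-0.15-0.45j)]]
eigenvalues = [(3.38+0j), (-0.55+2.46j), (-0.55-2.46j)]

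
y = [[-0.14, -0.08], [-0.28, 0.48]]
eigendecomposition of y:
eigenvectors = [[-0.92, 0.12],  [-0.39, -0.99]]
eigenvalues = [-0.17, 0.51]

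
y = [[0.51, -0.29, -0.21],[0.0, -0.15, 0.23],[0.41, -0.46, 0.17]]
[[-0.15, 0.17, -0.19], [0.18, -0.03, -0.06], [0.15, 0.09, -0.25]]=y@[[-0.13, 0.17, 0.07], [-0.19, -0.13, 0.66], [0.66, -0.23, 0.15]]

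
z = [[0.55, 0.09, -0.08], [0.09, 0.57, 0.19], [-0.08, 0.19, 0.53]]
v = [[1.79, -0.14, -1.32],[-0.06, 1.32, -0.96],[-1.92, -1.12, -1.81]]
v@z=[[1.08, -0.17, -0.87], [0.16, 0.56, -0.25], [-1.01, -1.16, -1.02]]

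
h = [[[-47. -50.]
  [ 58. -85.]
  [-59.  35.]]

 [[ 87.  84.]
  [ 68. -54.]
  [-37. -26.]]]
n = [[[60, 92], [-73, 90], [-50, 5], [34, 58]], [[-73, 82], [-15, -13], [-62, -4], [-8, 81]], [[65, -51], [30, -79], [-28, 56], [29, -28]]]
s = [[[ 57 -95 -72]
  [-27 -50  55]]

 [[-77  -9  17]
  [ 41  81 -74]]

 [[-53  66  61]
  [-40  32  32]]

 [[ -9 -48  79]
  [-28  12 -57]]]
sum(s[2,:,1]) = 98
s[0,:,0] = [57, -27]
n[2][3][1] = -28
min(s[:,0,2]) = -72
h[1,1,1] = -54.0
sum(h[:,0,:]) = 74.0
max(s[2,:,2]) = 61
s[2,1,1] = 32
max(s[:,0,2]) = 79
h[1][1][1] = -54.0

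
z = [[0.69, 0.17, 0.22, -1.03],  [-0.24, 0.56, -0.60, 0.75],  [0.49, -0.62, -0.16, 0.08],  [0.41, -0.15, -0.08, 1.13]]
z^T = [[0.69,-0.24,0.49,0.41],[0.17,0.56,-0.62,-0.15],[0.22,-0.6,-0.16,-0.08],[-1.03,0.75,0.08,1.13]]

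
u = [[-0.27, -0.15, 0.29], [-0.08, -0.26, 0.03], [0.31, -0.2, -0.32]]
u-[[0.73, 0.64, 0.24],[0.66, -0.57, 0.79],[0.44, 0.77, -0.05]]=[[-1.00, -0.79, 0.05], [-0.74, 0.31, -0.76], [-0.13, -0.97, -0.27]]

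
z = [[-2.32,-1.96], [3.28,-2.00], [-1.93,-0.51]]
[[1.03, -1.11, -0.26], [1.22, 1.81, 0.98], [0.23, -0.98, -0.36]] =z @ [[0.03, 0.52, 0.22], [-0.56, -0.05, -0.13]]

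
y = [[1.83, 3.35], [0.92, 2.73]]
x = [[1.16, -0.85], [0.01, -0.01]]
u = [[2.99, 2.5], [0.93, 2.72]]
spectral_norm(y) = 4.77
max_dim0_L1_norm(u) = 5.22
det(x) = -0.00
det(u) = 5.81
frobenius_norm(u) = 4.84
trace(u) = 5.71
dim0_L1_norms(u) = [3.92, 5.22]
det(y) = 1.91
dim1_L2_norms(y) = [3.82, 2.88]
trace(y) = 4.56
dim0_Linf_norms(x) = [1.16, 0.85]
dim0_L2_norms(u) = [3.13, 3.69]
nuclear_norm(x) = 1.44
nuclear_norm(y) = 5.17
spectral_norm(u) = 4.68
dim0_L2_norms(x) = [1.16, 0.85]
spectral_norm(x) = 1.44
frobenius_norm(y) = 4.78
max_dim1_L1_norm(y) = 5.18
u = y + x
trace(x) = 1.15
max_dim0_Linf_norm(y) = 3.35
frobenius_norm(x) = 1.44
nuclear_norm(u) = 5.92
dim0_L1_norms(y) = [2.75, 6.08]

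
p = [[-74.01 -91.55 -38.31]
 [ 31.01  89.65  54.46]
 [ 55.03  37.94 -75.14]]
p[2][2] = -75.14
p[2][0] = 55.03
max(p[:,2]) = 54.46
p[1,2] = 54.46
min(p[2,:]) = -75.14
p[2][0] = 55.03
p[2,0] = 55.03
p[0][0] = -74.01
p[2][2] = -75.14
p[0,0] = -74.01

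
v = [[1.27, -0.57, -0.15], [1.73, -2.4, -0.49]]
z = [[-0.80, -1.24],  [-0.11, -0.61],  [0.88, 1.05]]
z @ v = [[-3.16,  3.43,  0.73], [-1.20,  1.53,  0.32], [2.93,  -3.02,  -0.65]]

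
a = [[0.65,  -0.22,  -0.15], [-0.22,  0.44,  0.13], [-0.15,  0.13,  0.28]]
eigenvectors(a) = [[0.79, -0.60, 0.11],[-0.52, -0.75, -0.4],[-0.32, -0.26, 0.91]]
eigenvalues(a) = [0.86, 0.31, 0.2]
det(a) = 0.05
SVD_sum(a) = [[0.54, -0.35, -0.22], [-0.35, 0.23, 0.14], [-0.22, 0.14, 0.09]] + [[0.11, 0.14, 0.05],  [0.14, 0.18, 0.06],  [0.05, 0.06, 0.02]] + [[0.0, -0.01, 0.02],[-0.01, 0.03, -0.07],[0.02, -0.07, 0.17]]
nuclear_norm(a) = 1.37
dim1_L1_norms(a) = [1.02, 0.79, 0.56]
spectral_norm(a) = 0.86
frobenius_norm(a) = 0.93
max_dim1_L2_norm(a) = 0.7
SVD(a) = [[-0.79, -0.6, 0.11], [0.52, -0.75, -0.4], [0.32, -0.26, 0.91]] @ diag([0.855828363899151, 0.3093905781607173, 0.2047810579401319]) @ [[-0.79, 0.52, 0.32], [-0.6, -0.75, -0.26], [0.11, -0.40, 0.91]]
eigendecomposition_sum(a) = [[0.54, -0.35, -0.22], [-0.35, 0.23, 0.14], [-0.22, 0.14, 0.09]] + [[0.11,0.14,0.05],[0.14,0.18,0.06],[0.05,0.06,0.02]] + [[0.0, -0.01, 0.02], [-0.01, 0.03, -0.07], [0.02, -0.07, 0.17]]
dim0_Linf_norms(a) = [0.65, 0.44, 0.28]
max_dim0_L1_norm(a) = 1.02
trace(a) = 1.37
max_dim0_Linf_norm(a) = 0.65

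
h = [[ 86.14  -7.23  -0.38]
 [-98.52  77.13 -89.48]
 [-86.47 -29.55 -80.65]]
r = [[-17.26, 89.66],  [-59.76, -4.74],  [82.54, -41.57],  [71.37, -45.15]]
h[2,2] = -80.65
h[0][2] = -0.38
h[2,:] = [-86.47, -29.55, -80.65]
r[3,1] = -45.15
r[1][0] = -59.76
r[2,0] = 82.54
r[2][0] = 82.54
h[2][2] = -80.65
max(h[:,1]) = 77.13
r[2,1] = -41.57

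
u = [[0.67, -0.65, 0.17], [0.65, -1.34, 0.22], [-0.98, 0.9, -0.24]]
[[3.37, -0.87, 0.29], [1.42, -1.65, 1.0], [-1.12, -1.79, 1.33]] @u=[[1.41, -0.76, 0.31], [-1.10, 2.19, -0.36], [-3.22, 4.32, -0.90]]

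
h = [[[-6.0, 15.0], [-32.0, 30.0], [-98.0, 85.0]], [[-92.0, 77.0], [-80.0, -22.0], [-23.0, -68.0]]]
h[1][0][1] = 77.0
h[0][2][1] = 85.0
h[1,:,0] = [-92.0, -80.0, -23.0]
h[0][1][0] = -32.0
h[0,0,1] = 15.0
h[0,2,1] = 85.0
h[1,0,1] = 77.0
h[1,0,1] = 77.0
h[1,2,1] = -68.0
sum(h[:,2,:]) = -104.0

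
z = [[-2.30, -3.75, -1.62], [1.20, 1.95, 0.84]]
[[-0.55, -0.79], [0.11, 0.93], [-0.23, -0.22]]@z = [[0.32, 0.52, 0.23], [0.86, 1.40, 0.6], [0.26, 0.43, 0.19]]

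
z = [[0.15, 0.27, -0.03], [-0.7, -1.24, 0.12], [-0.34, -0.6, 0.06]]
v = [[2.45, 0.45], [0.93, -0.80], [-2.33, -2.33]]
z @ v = [[0.69,  -0.08],  [-3.15,  0.4],  [-1.53,  0.19]]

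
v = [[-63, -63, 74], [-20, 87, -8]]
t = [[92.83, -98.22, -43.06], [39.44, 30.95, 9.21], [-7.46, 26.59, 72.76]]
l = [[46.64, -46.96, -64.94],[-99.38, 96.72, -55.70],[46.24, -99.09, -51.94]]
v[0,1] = -63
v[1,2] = -8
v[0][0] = -63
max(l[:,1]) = 96.72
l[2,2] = -51.94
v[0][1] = -63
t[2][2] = 72.76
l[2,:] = [46.24, -99.09, -51.94]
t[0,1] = -98.22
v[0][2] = 74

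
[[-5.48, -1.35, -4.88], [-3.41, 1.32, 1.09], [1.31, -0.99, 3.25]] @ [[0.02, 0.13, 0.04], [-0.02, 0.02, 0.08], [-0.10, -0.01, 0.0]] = [[0.41,-0.69,-0.33], [-0.2,-0.43,-0.03], [-0.28,0.12,-0.03]]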